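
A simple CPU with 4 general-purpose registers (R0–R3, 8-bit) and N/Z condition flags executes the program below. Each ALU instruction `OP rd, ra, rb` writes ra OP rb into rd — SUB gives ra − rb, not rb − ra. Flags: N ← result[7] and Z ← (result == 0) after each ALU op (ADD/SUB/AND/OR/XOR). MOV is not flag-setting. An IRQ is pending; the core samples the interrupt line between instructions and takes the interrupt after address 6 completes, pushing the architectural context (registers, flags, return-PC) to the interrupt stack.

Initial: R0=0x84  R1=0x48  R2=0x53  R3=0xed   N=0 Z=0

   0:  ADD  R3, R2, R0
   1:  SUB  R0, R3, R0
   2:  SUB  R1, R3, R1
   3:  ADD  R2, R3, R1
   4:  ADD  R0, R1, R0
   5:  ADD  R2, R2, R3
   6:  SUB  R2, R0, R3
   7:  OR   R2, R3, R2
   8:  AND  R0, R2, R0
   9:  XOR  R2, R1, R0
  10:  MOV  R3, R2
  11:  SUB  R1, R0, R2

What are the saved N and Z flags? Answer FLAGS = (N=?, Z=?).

after  0: R0=0x84 R1=0x48 R2=0x53 R3=0xd7  N=1 Z=0
after  1: R0=0x53 R1=0x48 R2=0x53 R3=0xd7  N=0 Z=0
after  2: R0=0x53 R1=0x8f R2=0x53 R3=0xd7  N=1 Z=0
after  3: R0=0x53 R1=0x8f R2=0x66 R3=0xd7  N=0 Z=0
after  4: R0=0xe2 R1=0x8f R2=0x66 R3=0xd7  N=1 Z=0
after  5: R0=0xe2 R1=0x8f R2=0x3d R3=0xd7  N=0 Z=0
after  6: R0=0xe2 R1=0x8f R2=0x0b R3=0xd7  N=0 Z=0
-- IRQ taken; context saved, return-PC = 7 --

FLAGS = (N=0, Z=0)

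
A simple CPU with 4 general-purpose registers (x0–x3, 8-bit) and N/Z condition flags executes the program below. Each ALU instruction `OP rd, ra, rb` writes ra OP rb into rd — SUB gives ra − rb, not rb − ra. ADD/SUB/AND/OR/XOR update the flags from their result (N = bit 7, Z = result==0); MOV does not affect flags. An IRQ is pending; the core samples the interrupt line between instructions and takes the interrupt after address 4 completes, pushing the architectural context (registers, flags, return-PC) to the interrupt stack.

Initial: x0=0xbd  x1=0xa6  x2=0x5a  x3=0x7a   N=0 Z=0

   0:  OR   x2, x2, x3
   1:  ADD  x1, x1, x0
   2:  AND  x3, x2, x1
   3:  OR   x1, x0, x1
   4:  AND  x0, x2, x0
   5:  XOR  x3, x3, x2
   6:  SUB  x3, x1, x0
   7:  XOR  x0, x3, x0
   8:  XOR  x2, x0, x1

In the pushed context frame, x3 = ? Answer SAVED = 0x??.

after  0: x0=0xbd x1=0xa6 x2=0x7a x3=0x7a  N=0 Z=0
after  1: x0=0xbd x1=0x63 x2=0x7a x3=0x7a  N=0 Z=0
after  2: x0=0xbd x1=0x63 x2=0x7a x3=0x62  N=0 Z=0
after  3: x0=0xbd x1=0xff x2=0x7a x3=0x62  N=1 Z=0
after  4: x0=0x38 x1=0xff x2=0x7a x3=0x62  N=0 Z=0
-- IRQ taken; context saved, return-PC = 5 --

SAVED = 0x62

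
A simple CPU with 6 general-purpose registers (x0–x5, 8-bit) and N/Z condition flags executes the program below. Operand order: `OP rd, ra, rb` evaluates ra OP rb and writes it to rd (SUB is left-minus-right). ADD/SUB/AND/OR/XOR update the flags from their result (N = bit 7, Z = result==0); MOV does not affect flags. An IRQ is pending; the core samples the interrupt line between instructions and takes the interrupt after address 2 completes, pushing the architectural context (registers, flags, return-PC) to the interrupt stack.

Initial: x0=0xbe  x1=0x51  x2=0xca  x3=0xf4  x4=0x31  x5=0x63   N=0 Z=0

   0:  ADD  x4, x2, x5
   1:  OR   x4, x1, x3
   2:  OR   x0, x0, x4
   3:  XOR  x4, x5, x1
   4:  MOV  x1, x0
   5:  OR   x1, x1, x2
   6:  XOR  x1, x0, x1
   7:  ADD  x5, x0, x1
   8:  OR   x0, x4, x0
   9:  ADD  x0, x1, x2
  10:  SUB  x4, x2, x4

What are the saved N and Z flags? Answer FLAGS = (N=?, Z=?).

after  0: x0=0xbe x1=0x51 x2=0xca x3=0xf4 x4=0x2d x5=0x63  N=0 Z=0
after  1: x0=0xbe x1=0x51 x2=0xca x3=0xf4 x4=0xf5 x5=0x63  N=1 Z=0
after  2: x0=0xff x1=0x51 x2=0xca x3=0xf4 x4=0xf5 x5=0x63  N=1 Z=0
-- IRQ taken; context saved, return-PC = 3 --

FLAGS = (N=1, Z=0)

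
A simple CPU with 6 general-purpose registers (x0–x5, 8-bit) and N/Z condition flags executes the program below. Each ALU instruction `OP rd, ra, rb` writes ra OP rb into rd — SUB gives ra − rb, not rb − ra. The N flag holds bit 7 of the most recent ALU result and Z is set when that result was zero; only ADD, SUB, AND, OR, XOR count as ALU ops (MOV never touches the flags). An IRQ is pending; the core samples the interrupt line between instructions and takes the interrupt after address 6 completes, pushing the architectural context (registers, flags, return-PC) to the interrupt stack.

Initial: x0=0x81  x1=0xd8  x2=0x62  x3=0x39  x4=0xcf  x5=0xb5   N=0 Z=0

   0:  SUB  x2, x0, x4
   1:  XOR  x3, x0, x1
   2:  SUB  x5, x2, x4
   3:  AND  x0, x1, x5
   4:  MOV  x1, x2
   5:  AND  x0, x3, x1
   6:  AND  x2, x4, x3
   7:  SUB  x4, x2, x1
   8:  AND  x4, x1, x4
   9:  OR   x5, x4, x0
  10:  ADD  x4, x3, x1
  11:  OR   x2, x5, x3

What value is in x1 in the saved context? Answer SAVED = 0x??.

after  0: x0=0x81 x1=0xd8 x2=0xb2 x3=0x39 x4=0xcf x5=0xb5  N=1 Z=0
after  1: x0=0x81 x1=0xd8 x2=0xb2 x3=0x59 x4=0xcf x5=0xb5  N=0 Z=0
after  2: x0=0x81 x1=0xd8 x2=0xb2 x3=0x59 x4=0xcf x5=0xe3  N=1 Z=0
after  3: x0=0xc0 x1=0xd8 x2=0xb2 x3=0x59 x4=0xcf x5=0xe3  N=1 Z=0
after  4: x0=0xc0 x1=0xb2 x2=0xb2 x3=0x59 x4=0xcf x5=0xe3  N=1 Z=0
after  5: x0=0x10 x1=0xb2 x2=0xb2 x3=0x59 x4=0xcf x5=0xe3  N=0 Z=0
after  6: x0=0x10 x1=0xb2 x2=0x49 x3=0x59 x4=0xcf x5=0xe3  N=0 Z=0
-- IRQ taken; context saved, return-PC = 7 --

SAVED = 0xb2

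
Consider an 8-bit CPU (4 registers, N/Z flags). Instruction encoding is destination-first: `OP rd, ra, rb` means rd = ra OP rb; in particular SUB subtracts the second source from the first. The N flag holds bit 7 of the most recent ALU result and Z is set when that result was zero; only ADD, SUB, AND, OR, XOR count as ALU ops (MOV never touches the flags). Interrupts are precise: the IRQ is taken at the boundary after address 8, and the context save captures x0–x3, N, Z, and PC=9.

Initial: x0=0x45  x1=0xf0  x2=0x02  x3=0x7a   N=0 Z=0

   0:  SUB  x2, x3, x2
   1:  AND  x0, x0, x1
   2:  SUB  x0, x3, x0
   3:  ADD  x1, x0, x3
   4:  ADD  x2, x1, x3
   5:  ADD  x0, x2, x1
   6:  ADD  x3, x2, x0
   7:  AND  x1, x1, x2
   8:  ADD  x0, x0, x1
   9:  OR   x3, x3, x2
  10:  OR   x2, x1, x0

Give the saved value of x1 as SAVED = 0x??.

SAVED = 0x24

after  0: x0=0x45 x1=0xf0 x2=0x78 x3=0x7a  N=0 Z=0
after  1: x0=0x40 x1=0xf0 x2=0x78 x3=0x7a  N=0 Z=0
after  2: x0=0x3a x1=0xf0 x2=0x78 x3=0x7a  N=0 Z=0
after  3: x0=0x3a x1=0xb4 x2=0x78 x3=0x7a  N=1 Z=0
after  4: x0=0x3a x1=0xb4 x2=0x2e x3=0x7a  N=0 Z=0
after  5: x0=0xe2 x1=0xb4 x2=0x2e x3=0x7a  N=1 Z=0
after  6: x0=0xe2 x1=0xb4 x2=0x2e x3=0x10  N=0 Z=0
after  7: x0=0xe2 x1=0x24 x2=0x2e x3=0x10  N=0 Z=0
after  8: x0=0x06 x1=0x24 x2=0x2e x3=0x10  N=0 Z=0
-- IRQ taken; context saved, return-PC = 9 --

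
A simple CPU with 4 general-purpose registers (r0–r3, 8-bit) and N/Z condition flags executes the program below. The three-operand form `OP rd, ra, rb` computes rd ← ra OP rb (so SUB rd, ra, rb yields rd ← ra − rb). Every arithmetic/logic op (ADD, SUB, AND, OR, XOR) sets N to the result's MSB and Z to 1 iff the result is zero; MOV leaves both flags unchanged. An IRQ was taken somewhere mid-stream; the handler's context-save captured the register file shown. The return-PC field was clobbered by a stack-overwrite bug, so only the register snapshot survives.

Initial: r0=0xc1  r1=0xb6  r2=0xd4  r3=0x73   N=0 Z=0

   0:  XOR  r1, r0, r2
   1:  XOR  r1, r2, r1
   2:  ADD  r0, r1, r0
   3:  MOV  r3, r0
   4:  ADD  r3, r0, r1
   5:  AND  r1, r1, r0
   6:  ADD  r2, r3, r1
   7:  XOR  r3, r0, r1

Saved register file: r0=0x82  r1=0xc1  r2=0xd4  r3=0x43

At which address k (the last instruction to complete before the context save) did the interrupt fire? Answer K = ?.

after  0: r0=0xc1 r1=0x15 r2=0xd4 r3=0x73  N=0 Z=0
after  1: r0=0xc1 r1=0xc1 r2=0xd4 r3=0x73  N=1 Z=0
after  2: r0=0x82 r1=0xc1 r2=0xd4 r3=0x73  N=1 Z=0
after  3: r0=0x82 r1=0xc1 r2=0xd4 r3=0x82  N=1 Z=0
after  4: r0=0x82 r1=0xc1 r2=0xd4 r3=0x43  N=0 Z=0
-- IRQ taken; context saved, return-PC = 5 --

K = 4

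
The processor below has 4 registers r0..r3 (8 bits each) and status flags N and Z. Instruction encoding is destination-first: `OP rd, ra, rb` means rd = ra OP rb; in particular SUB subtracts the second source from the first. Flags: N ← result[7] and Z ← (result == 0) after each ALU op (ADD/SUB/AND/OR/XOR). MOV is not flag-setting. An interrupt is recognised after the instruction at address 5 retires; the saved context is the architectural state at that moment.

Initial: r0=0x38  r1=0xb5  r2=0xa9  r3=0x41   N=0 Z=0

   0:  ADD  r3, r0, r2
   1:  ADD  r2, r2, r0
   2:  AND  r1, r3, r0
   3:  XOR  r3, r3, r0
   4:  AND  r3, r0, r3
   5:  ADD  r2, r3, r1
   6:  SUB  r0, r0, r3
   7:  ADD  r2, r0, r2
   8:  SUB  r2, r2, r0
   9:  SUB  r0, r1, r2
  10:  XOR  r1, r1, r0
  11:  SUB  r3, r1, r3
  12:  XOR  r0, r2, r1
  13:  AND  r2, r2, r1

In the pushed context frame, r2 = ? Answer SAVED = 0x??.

after  0: r0=0x38 r1=0xb5 r2=0xa9 r3=0xe1  N=1 Z=0
after  1: r0=0x38 r1=0xb5 r2=0xe1 r3=0xe1  N=1 Z=0
after  2: r0=0x38 r1=0x20 r2=0xe1 r3=0xe1  N=0 Z=0
after  3: r0=0x38 r1=0x20 r2=0xe1 r3=0xd9  N=1 Z=0
after  4: r0=0x38 r1=0x20 r2=0xe1 r3=0x18  N=0 Z=0
after  5: r0=0x38 r1=0x20 r2=0x38 r3=0x18  N=0 Z=0
-- IRQ taken; context saved, return-PC = 6 --

SAVED = 0x38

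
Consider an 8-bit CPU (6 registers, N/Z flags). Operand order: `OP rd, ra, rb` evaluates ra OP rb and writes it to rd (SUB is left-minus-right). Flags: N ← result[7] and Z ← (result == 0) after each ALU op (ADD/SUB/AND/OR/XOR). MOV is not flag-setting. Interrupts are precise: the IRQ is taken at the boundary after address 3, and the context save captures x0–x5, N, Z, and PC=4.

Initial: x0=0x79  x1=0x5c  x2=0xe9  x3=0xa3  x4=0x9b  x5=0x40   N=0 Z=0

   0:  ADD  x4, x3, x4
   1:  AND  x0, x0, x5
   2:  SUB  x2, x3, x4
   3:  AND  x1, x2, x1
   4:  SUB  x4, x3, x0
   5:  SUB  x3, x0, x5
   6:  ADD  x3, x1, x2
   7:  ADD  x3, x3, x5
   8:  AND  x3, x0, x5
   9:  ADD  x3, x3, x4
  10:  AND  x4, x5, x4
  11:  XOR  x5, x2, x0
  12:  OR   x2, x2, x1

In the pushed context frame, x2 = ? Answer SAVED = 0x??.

after  0: x0=0x79 x1=0x5c x2=0xe9 x3=0xa3 x4=0x3e x5=0x40  N=0 Z=0
after  1: x0=0x40 x1=0x5c x2=0xe9 x3=0xa3 x4=0x3e x5=0x40  N=0 Z=0
after  2: x0=0x40 x1=0x5c x2=0x65 x3=0xa3 x4=0x3e x5=0x40  N=0 Z=0
after  3: x0=0x40 x1=0x44 x2=0x65 x3=0xa3 x4=0x3e x5=0x40  N=0 Z=0
-- IRQ taken; context saved, return-PC = 4 --

SAVED = 0x65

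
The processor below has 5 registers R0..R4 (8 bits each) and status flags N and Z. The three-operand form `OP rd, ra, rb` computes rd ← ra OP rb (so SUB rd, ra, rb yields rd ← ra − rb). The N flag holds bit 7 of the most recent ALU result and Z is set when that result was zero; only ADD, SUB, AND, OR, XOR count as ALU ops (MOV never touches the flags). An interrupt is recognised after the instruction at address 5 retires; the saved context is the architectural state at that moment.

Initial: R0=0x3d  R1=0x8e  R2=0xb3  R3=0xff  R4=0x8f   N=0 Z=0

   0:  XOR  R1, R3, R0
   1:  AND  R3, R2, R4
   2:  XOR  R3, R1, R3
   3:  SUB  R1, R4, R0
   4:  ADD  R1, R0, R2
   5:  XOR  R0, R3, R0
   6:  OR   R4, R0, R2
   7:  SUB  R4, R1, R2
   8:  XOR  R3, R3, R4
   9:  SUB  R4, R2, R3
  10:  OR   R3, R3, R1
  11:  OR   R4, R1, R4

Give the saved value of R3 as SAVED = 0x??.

after  0: R0=0x3d R1=0xc2 R2=0xb3 R3=0xff R4=0x8f  N=1 Z=0
after  1: R0=0x3d R1=0xc2 R2=0xb3 R3=0x83 R4=0x8f  N=1 Z=0
after  2: R0=0x3d R1=0xc2 R2=0xb3 R3=0x41 R4=0x8f  N=0 Z=0
after  3: R0=0x3d R1=0x52 R2=0xb3 R3=0x41 R4=0x8f  N=0 Z=0
after  4: R0=0x3d R1=0xf0 R2=0xb3 R3=0x41 R4=0x8f  N=1 Z=0
after  5: R0=0x7c R1=0xf0 R2=0xb3 R3=0x41 R4=0x8f  N=0 Z=0
-- IRQ taken; context saved, return-PC = 6 --

SAVED = 0x41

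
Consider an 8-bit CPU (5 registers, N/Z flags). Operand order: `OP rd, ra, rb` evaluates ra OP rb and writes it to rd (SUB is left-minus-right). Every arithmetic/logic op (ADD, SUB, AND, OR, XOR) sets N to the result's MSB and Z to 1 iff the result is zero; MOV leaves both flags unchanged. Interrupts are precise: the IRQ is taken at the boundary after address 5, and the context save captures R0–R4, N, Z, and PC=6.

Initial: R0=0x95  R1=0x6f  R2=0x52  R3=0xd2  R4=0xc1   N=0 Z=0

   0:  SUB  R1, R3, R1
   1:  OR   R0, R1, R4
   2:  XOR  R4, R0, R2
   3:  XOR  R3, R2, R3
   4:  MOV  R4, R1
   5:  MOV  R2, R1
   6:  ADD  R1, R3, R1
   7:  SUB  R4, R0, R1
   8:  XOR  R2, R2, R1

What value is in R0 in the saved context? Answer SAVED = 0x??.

SAVED = 0xe3

after  0: R0=0x95 R1=0x63 R2=0x52 R3=0xd2 R4=0xc1  N=0 Z=0
after  1: R0=0xe3 R1=0x63 R2=0x52 R3=0xd2 R4=0xc1  N=1 Z=0
after  2: R0=0xe3 R1=0x63 R2=0x52 R3=0xd2 R4=0xb1  N=1 Z=0
after  3: R0=0xe3 R1=0x63 R2=0x52 R3=0x80 R4=0xb1  N=1 Z=0
after  4: R0=0xe3 R1=0x63 R2=0x52 R3=0x80 R4=0x63  N=1 Z=0
after  5: R0=0xe3 R1=0x63 R2=0x63 R3=0x80 R4=0x63  N=1 Z=0
-- IRQ taken; context saved, return-PC = 6 --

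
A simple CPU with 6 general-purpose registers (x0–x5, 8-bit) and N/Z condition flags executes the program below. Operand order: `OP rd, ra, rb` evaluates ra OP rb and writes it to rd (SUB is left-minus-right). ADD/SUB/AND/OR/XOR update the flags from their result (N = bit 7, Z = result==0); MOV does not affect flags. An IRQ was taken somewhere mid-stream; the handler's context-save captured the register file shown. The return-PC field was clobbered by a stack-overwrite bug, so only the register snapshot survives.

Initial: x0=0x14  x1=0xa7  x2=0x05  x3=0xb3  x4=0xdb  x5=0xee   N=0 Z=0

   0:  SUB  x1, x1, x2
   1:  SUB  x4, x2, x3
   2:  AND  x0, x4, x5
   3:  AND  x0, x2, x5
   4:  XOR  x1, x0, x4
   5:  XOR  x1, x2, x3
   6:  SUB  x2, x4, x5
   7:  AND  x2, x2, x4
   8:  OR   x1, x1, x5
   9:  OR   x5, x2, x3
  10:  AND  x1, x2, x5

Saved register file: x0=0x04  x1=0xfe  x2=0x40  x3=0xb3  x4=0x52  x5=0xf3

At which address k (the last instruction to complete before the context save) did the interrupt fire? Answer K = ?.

after  0: x0=0x14 x1=0xa2 x2=0x05 x3=0xb3 x4=0xdb x5=0xee  N=1 Z=0
after  1: x0=0x14 x1=0xa2 x2=0x05 x3=0xb3 x4=0x52 x5=0xee  N=0 Z=0
after  2: x0=0x42 x1=0xa2 x2=0x05 x3=0xb3 x4=0x52 x5=0xee  N=0 Z=0
after  3: x0=0x04 x1=0xa2 x2=0x05 x3=0xb3 x4=0x52 x5=0xee  N=0 Z=0
after  4: x0=0x04 x1=0x56 x2=0x05 x3=0xb3 x4=0x52 x5=0xee  N=0 Z=0
after  5: x0=0x04 x1=0xb6 x2=0x05 x3=0xb3 x4=0x52 x5=0xee  N=1 Z=0
after  6: x0=0x04 x1=0xb6 x2=0x64 x3=0xb3 x4=0x52 x5=0xee  N=0 Z=0
after  7: x0=0x04 x1=0xb6 x2=0x40 x3=0xb3 x4=0x52 x5=0xee  N=0 Z=0
after  8: x0=0x04 x1=0xfe x2=0x40 x3=0xb3 x4=0x52 x5=0xee  N=1 Z=0
after  9: x0=0x04 x1=0xfe x2=0x40 x3=0xb3 x4=0x52 x5=0xf3  N=1 Z=0
-- IRQ taken; context saved, return-PC = 10 --

K = 9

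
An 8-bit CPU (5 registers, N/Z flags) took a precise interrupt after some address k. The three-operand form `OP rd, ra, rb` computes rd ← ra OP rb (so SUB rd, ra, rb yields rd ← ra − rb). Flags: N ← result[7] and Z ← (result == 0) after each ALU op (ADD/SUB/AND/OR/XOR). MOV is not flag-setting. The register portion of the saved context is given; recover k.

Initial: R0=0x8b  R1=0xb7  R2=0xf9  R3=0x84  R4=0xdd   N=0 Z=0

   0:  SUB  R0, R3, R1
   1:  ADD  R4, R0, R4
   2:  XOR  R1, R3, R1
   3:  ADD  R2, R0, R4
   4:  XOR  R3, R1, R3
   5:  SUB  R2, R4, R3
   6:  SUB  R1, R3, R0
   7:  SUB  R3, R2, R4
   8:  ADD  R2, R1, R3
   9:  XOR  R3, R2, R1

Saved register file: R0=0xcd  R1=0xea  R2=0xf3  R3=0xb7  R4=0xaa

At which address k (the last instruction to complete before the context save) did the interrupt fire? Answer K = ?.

K = 6

after  0: R0=0xcd R1=0xb7 R2=0xf9 R3=0x84 R4=0xdd  N=1 Z=0
after  1: R0=0xcd R1=0xb7 R2=0xf9 R3=0x84 R4=0xaa  N=1 Z=0
after  2: R0=0xcd R1=0x33 R2=0xf9 R3=0x84 R4=0xaa  N=0 Z=0
after  3: R0=0xcd R1=0x33 R2=0x77 R3=0x84 R4=0xaa  N=0 Z=0
after  4: R0=0xcd R1=0x33 R2=0x77 R3=0xb7 R4=0xaa  N=1 Z=0
after  5: R0=0xcd R1=0x33 R2=0xf3 R3=0xb7 R4=0xaa  N=1 Z=0
after  6: R0=0xcd R1=0xea R2=0xf3 R3=0xb7 R4=0xaa  N=1 Z=0
-- IRQ taken; context saved, return-PC = 7 --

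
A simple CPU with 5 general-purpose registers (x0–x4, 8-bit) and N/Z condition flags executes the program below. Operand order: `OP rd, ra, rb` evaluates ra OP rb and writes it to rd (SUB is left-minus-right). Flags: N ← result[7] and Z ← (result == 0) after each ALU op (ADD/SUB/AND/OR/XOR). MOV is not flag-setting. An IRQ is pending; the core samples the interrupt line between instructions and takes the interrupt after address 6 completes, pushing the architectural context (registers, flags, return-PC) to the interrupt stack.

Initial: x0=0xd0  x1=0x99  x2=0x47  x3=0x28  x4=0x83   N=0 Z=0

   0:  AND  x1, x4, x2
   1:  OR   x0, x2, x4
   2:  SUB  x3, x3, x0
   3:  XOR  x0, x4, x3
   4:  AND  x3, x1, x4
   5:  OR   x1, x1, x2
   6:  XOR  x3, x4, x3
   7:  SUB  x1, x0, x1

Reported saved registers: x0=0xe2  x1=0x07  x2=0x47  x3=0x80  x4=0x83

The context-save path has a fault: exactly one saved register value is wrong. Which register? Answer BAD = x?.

BAD = x1

after  0: x0=0xd0 x1=0x03 x2=0x47 x3=0x28 x4=0x83  N=0 Z=0
after  1: x0=0xc7 x1=0x03 x2=0x47 x3=0x28 x4=0x83  N=1 Z=0
after  2: x0=0xc7 x1=0x03 x2=0x47 x3=0x61 x4=0x83  N=0 Z=0
after  3: x0=0xe2 x1=0x03 x2=0x47 x3=0x61 x4=0x83  N=1 Z=0
after  4: x0=0xe2 x1=0x03 x2=0x47 x3=0x03 x4=0x83  N=0 Z=0
after  5: x0=0xe2 x1=0x47 x2=0x47 x3=0x03 x4=0x83  N=0 Z=0
after  6: x0=0xe2 x1=0x47 x2=0x47 x3=0x80 x4=0x83  N=1 Z=0
-- IRQ taken; context saved, return-PC = 7 --
mismatch: x1: reported 0x07 vs actual 0x47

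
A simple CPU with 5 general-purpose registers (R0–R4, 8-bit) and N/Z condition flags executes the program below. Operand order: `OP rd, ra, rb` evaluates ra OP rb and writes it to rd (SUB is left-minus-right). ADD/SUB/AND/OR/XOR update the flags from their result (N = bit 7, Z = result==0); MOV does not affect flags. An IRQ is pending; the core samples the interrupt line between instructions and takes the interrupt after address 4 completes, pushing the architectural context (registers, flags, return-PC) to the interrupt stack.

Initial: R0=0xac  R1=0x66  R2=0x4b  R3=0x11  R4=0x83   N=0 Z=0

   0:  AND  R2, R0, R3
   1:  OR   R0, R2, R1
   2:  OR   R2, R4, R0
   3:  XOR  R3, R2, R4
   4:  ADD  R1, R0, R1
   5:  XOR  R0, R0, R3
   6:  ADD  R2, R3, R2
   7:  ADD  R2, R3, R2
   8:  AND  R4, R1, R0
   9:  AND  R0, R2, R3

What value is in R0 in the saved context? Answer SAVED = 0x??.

SAVED = 0x66

after  0: R0=0xac R1=0x66 R2=0x00 R3=0x11 R4=0x83  N=0 Z=1
after  1: R0=0x66 R1=0x66 R2=0x00 R3=0x11 R4=0x83  N=0 Z=0
after  2: R0=0x66 R1=0x66 R2=0xe7 R3=0x11 R4=0x83  N=1 Z=0
after  3: R0=0x66 R1=0x66 R2=0xe7 R3=0x64 R4=0x83  N=0 Z=0
after  4: R0=0x66 R1=0xcc R2=0xe7 R3=0x64 R4=0x83  N=1 Z=0
-- IRQ taken; context saved, return-PC = 5 --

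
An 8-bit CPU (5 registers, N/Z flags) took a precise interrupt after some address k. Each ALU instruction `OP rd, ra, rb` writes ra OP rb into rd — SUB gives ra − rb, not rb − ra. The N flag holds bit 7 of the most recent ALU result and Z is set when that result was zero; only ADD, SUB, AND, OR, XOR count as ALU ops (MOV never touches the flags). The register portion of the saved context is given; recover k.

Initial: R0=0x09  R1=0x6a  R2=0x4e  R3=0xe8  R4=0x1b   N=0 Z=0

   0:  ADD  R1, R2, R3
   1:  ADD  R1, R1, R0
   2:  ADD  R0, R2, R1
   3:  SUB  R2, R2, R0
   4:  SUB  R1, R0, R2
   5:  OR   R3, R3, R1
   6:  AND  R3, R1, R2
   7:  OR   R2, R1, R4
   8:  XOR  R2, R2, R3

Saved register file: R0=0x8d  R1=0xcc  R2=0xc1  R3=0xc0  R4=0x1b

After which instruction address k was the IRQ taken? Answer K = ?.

after  0: R0=0x09 R1=0x36 R2=0x4e R3=0xe8 R4=0x1b  N=0 Z=0
after  1: R0=0x09 R1=0x3f R2=0x4e R3=0xe8 R4=0x1b  N=0 Z=0
after  2: R0=0x8d R1=0x3f R2=0x4e R3=0xe8 R4=0x1b  N=1 Z=0
after  3: R0=0x8d R1=0x3f R2=0xc1 R3=0xe8 R4=0x1b  N=1 Z=0
after  4: R0=0x8d R1=0xcc R2=0xc1 R3=0xe8 R4=0x1b  N=1 Z=0
after  5: R0=0x8d R1=0xcc R2=0xc1 R3=0xec R4=0x1b  N=1 Z=0
after  6: R0=0x8d R1=0xcc R2=0xc1 R3=0xc0 R4=0x1b  N=1 Z=0
-- IRQ taken; context saved, return-PC = 7 --

K = 6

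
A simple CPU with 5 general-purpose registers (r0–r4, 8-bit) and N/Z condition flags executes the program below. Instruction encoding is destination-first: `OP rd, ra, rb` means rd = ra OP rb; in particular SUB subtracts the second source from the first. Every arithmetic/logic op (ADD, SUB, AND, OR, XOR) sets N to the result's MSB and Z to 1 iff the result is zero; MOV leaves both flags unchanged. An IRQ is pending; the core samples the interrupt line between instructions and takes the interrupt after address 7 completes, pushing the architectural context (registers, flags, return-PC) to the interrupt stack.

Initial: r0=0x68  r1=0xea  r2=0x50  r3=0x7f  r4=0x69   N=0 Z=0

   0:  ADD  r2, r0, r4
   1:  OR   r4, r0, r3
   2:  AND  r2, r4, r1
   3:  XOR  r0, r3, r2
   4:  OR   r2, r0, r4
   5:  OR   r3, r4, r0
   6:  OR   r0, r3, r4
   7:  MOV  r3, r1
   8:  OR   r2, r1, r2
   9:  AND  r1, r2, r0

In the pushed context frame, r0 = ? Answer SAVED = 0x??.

after  0: r0=0x68 r1=0xea r2=0xd1 r3=0x7f r4=0x69  N=1 Z=0
after  1: r0=0x68 r1=0xea r2=0xd1 r3=0x7f r4=0x7f  N=0 Z=0
after  2: r0=0x68 r1=0xea r2=0x6a r3=0x7f r4=0x7f  N=0 Z=0
after  3: r0=0x15 r1=0xea r2=0x6a r3=0x7f r4=0x7f  N=0 Z=0
after  4: r0=0x15 r1=0xea r2=0x7f r3=0x7f r4=0x7f  N=0 Z=0
after  5: r0=0x15 r1=0xea r2=0x7f r3=0x7f r4=0x7f  N=0 Z=0
after  6: r0=0x7f r1=0xea r2=0x7f r3=0x7f r4=0x7f  N=0 Z=0
after  7: r0=0x7f r1=0xea r2=0x7f r3=0xea r4=0x7f  N=0 Z=0
-- IRQ taken; context saved, return-PC = 8 --

SAVED = 0x7f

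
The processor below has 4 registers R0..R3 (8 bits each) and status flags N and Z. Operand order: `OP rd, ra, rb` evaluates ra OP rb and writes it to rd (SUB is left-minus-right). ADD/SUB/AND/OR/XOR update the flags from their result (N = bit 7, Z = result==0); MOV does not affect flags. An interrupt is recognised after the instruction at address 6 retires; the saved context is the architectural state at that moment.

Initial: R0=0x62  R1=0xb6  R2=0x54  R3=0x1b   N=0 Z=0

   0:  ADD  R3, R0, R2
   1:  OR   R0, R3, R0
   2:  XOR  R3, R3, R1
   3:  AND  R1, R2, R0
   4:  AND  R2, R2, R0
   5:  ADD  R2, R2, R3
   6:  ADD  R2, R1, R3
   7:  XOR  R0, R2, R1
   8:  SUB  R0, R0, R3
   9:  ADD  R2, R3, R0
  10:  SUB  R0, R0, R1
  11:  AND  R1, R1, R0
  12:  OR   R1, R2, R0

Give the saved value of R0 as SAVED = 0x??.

SAVED = 0xf6

after  0: R0=0x62 R1=0xb6 R2=0x54 R3=0xb6  N=1 Z=0
after  1: R0=0xf6 R1=0xb6 R2=0x54 R3=0xb6  N=1 Z=0
after  2: R0=0xf6 R1=0xb6 R2=0x54 R3=0x00  N=0 Z=1
after  3: R0=0xf6 R1=0x54 R2=0x54 R3=0x00  N=0 Z=0
after  4: R0=0xf6 R1=0x54 R2=0x54 R3=0x00  N=0 Z=0
after  5: R0=0xf6 R1=0x54 R2=0x54 R3=0x00  N=0 Z=0
after  6: R0=0xf6 R1=0x54 R2=0x54 R3=0x00  N=0 Z=0
-- IRQ taken; context saved, return-PC = 7 --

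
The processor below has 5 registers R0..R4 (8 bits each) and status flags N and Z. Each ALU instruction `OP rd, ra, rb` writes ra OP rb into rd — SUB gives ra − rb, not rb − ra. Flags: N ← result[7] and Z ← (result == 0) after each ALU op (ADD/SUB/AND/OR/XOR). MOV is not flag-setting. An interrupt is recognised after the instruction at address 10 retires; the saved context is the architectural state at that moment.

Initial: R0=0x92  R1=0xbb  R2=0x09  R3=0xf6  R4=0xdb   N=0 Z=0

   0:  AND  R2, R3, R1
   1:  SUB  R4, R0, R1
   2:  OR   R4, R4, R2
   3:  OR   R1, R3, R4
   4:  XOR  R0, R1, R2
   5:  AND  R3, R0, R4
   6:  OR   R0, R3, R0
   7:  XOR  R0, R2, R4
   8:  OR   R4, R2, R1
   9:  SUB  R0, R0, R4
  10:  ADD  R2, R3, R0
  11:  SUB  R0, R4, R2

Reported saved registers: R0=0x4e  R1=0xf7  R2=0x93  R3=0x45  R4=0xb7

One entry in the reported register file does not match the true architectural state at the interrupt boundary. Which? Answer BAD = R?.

after  0: R0=0x92 R1=0xbb R2=0xb2 R3=0xf6 R4=0xdb  N=1 Z=0
after  1: R0=0x92 R1=0xbb R2=0xb2 R3=0xf6 R4=0xd7  N=1 Z=0
after  2: R0=0x92 R1=0xbb R2=0xb2 R3=0xf6 R4=0xf7  N=1 Z=0
after  3: R0=0x92 R1=0xf7 R2=0xb2 R3=0xf6 R4=0xf7  N=1 Z=0
after  4: R0=0x45 R1=0xf7 R2=0xb2 R3=0xf6 R4=0xf7  N=0 Z=0
after  5: R0=0x45 R1=0xf7 R2=0xb2 R3=0x45 R4=0xf7  N=0 Z=0
after  6: R0=0x45 R1=0xf7 R2=0xb2 R3=0x45 R4=0xf7  N=0 Z=0
after  7: R0=0x45 R1=0xf7 R2=0xb2 R3=0x45 R4=0xf7  N=0 Z=0
after  8: R0=0x45 R1=0xf7 R2=0xb2 R3=0x45 R4=0xf7  N=1 Z=0
after  9: R0=0x4e R1=0xf7 R2=0xb2 R3=0x45 R4=0xf7  N=0 Z=0
after 10: R0=0x4e R1=0xf7 R2=0x93 R3=0x45 R4=0xf7  N=1 Z=0
-- IRQ taken; context saved, return-PC = 11 --
mismatch: R4: reported 0xb7 vs actual 0xf7

BAD = R4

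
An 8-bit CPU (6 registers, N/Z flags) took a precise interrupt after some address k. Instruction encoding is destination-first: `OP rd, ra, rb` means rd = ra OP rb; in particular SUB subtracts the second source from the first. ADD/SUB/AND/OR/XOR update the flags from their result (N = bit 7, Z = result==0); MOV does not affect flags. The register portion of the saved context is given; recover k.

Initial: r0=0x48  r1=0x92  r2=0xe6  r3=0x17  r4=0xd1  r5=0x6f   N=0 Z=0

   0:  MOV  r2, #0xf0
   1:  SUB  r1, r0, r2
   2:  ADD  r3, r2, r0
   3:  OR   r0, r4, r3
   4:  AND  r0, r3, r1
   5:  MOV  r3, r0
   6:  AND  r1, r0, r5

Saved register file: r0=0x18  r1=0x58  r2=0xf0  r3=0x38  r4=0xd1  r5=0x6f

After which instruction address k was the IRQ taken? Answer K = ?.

after  0: r0=0x48 r1=0x92 r2=0xf0 r3=0x17 r4=0xd1 r5=0x6f  N=0 Z=0
after  1: r0=0x48 r1=0x58 r2=0xf0 r3=0x17 r4=0xd1 r5=0x6f  N=0 Z=0
after  2: r0=0x48 r1=0x58 r2=0xf0 r3=0x38 r4=0xd1 r5=0x6f  N=0 Z=0
after  3: r0=0xf9 r1=0x58 r2=0xf0 r3=0x38 r4=0xd1 r5=0x6f  N=1 Z=0
after  4: r0=0x18 r1=0x58 r2=0xf0 r3=0x38 r4=0xd1 r5=0x6f  N=0 Z=0
-- IRQ taken; context saved, return-PC = 5 --

K = 4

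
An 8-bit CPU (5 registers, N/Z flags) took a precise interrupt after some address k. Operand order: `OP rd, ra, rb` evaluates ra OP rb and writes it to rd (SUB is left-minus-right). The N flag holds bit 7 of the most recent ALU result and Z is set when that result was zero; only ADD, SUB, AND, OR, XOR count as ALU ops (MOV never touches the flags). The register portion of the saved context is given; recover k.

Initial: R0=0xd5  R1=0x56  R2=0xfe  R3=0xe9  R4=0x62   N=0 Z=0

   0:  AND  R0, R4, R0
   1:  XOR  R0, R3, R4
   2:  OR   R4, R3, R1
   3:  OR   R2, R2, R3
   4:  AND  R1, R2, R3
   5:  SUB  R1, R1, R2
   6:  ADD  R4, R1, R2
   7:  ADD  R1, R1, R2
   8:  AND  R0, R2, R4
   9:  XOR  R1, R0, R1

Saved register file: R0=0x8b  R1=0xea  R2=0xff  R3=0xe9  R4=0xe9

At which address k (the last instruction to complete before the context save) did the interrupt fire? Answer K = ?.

K = 6

after  0: R0=0x40 R1=0x56 R2=0xfe R3=0xe9 R4=0x62  N=0 Z=0
after  1: R0=0x8b R1=0x56 R2=0xfe R3=0xe9 R4=0x62  N=1 Z=0
after  2: R0=0x8b R1=0x56 R2=0xfe R3=0xe9 R4=0xff  N=1 Z=0
after  3: R0=0x8b R1=0x56 R2=0xff R3=0xe9 R4=0xff  N=1 Z=0
after  4: R0=0x8b R1=0xe9 R2=0xff R3=0xe9 R4=0xff  N=1 Z=0
after  5: R0=0x8b R1=0xea R2=0xff R3=0xe9 R4=0xff  N=1 Z=0
after  6: R0=0x8b R1=0xea R2=0xff R3=0xe9 R4=0xe9  N=1 Z=0
-- IRQ taken; context saved, return-PC = 7 --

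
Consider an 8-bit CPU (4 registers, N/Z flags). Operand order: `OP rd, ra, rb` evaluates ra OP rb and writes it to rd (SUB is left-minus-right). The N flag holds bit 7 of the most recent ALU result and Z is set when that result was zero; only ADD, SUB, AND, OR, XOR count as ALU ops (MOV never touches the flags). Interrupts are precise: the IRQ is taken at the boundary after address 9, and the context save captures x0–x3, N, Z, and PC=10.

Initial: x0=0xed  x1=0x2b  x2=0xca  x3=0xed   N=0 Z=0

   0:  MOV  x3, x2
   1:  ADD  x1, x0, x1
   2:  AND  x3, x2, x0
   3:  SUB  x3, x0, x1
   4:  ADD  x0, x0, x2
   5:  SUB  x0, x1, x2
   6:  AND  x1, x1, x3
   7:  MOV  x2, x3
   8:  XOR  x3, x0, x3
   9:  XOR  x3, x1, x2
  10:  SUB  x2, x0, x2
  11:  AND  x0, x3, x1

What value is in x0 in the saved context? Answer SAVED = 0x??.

after  0: x0=0xed x1=0x2b x2=0xca x3=0xca  N=0 Z=0
after  1: x0=0xed x1=0x18 x2=0xca x3=0xca  N=0 Z=0
after  2: x0=0xed x1=0x18 x2=0xca x3=0xc8  N=1 Z=0
after  3: x0=0xed x1=0x18 x2=0xca x3=0xd5  N=1 Z=0
after  4: x0=0xb7 x1=0x18 x2=0xca x3=0xd5  N=1 Z=0
after  5: x0=0x4e x1=0x18 x2=0xca x3=0xd5  N=0 Z=0
after  6: x0=0x4e x1=0x10 x2=0xca x3=0xd5  N=0 Z=0
after  7: x0=0x4e x1=0x10 x2=0xd5 x3=0xd5  N=0 Z=0
after  8: x0=0x4e x1=0x10 x2=0xd5 x3=0x9b  N=1 Z=0
after  9: x0=0x4e x1=0x10 x2=0xd5 x3=0xc5  N=1 Z=0
-- IRQ taken; context saved, return-PC = 10 --

SAVED = 0x4e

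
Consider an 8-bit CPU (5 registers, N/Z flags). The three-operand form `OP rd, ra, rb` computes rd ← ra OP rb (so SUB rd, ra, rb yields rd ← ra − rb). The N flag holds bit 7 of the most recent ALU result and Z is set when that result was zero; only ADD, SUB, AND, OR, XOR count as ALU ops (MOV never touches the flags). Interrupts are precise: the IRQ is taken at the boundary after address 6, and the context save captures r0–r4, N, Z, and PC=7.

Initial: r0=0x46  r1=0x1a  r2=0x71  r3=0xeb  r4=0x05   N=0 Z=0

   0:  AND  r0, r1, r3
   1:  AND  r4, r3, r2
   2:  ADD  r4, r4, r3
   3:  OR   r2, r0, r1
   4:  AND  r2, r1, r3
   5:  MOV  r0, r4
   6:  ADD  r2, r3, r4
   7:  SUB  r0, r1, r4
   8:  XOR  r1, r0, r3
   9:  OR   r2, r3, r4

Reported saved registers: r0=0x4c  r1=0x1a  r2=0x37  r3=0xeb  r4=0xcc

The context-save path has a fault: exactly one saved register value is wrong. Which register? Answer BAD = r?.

after  0: r0=0x0a r1=0x1a r2=0x71 r3=0xeb r4=0x05  N=0 Z=0
after  1: r0=0x0a r1=0x1a r2=0x71 r3=0xeb r4=0x61  N=0 Z=0
after  2: r0=0x0a r1=0x1a r2=0x71 r3=0xeb r4=0x4c  N=0 Z=0
after  3: r0=0x0a r1=0x1a r2=0x1a r3=0xeb r4=0x4c  N=0 Z=0
after  4: r0=0x0a r1=0x1a r2=0x0a r3=0xeb r4=0x4c  N=0 Z=0
after  5: r0=0x4c r1=0x1a r2=0x0a r3=0xeb r4=0x4c  N=0 Z=0
after  6: r0=0x4c r1=0x1a r2=0x37 r3=0xeb r4=0x4c  N=0 Z=0
-- IRQ taken; context saved, return-PC = 7 --
mismatch: r4: reported 0xcc vs actual 0x4c

BAD = r4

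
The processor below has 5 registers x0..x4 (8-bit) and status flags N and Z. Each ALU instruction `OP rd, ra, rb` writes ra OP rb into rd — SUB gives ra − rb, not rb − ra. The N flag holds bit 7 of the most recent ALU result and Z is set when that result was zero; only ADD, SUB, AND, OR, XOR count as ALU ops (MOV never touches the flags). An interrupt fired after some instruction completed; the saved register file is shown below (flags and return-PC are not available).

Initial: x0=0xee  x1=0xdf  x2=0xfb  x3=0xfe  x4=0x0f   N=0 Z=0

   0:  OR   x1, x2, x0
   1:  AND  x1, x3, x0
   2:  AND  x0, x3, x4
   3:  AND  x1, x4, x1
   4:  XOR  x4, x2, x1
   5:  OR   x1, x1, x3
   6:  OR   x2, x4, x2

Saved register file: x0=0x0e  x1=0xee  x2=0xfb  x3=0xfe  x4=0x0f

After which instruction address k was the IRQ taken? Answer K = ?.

K = 2

after  0: x0=0xee x1=0xff x2=0xfb x3=0xfe x4=0x0f  N=1 Z=0
after  1: x0=0xee x1=0xee x2=0xfb x3=0xfe x4=0x0f  N=1 Z=0
after  2: x0=0x0e x1=0xee x2=0xfb x3=0xfe x4=0x0f  N=0 Z=0
-- IRQ taken; context saved, return-PC = 3 --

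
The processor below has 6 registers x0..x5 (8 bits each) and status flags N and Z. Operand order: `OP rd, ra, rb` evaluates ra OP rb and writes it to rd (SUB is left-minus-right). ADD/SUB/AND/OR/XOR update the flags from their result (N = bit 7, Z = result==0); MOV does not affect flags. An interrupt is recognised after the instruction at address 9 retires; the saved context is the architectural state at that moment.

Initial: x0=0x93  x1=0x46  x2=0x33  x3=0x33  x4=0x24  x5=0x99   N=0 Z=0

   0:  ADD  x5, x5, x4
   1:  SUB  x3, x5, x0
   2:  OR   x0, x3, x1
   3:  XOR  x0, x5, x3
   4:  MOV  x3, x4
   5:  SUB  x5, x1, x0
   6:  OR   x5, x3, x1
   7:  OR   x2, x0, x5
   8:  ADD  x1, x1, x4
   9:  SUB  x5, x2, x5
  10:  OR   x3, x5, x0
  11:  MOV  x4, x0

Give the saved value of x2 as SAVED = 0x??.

SAVED = 0xf7

after  0: x0=0x93 x1=0x46 x2=0x33 x3=0x33 x4=0x24 x5=0xbd  N=1 Z=0
after  1: x0=0x93 x1=0x46 x2=0x33 x3=0x2a x4=0x24 x5=0xbd  N=0 Z=0
after  2: x0=0x6e x1=0x46 x2=0x33 x3=0x2a x4=0x24 x5=0xbd  N=0 Z=0
after  3: x0=0x97 x1=0x46 x2=0x33 x3=0x2a x4=0x24 x5=0xbd  N=1 Z=0
after  4: x0=0x97 x1=0x46 x2=0x33 x3=0x24 x4=0x24 x5=0xbd  N=1 Z=0
after  5: x0=0x97 x1=0x46 x2=0x33 x3=0x24 x4=0x24 x5=0xaf  N=1 Z=0
after  6: x0=0x97 x1=0x46 x2=0x33 x3=0x24 x4=0x24 x5=0x66  N=0 Z=0
after  7: x0=0x97 x1=0x46 x2=0xf7 x3=0x24 x4=0x24 x5=0x66  N=1 Z=0
after  8: x0=0x97 x1=0x6a x2=0xf7 x3=0x24 x4=0x24 x5=0x66  N=0 Z=0
after  9: x0=0x97 x1=0x6a x2=0xf7 x3=0x24 x4=0x24 x5=0x91  N=1 Z=0
-- IRQ taken; context saved, return-PC = 10 --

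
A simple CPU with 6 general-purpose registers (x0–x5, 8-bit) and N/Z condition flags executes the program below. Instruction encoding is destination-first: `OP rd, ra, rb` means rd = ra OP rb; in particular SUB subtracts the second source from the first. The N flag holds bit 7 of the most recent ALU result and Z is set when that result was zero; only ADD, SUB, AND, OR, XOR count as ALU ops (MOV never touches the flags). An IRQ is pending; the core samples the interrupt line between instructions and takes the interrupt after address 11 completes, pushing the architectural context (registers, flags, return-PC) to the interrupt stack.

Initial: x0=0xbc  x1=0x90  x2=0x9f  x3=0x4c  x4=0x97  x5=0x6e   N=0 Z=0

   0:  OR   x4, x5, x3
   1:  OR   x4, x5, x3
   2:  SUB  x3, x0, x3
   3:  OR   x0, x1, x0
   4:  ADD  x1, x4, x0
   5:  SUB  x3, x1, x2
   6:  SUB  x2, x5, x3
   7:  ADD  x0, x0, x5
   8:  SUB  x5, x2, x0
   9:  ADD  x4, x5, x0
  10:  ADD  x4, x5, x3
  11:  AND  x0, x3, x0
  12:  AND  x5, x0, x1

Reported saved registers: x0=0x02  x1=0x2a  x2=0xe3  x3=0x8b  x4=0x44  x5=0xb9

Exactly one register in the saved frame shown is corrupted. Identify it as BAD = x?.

after  0: x0=0xbc x1=0x90 x2=0x9f x3=0x4c x4=0x6e x5=0x6e  N=0 Z=0
after  1: x0=0xbc x1=0x90 x2=0x9f x3=0x4c x4=0x6e x5=0x6e  N=0 Z=0
after  2: x0=0xbc x1=0x90 x2=0x9f x3=0x70 x4=0x6e x5=0x6e  N=0 Z=0
after  3: x0=0xbc x1=0x90 x2=0x9f x3=0x70 x4=0x6e x5=0x6e  N=1 Z=0
after  4: x0=0xbc x1=0x2a x2=0x9f x3=0x70 x4=0x6e x5=0x6e  N=0 Z=0
after  5: x0=0xbc x1=0x2a x2=0x9f x3=0x8b x4=0x6e x5=0x6e  N=1 Z=0
after  6: x0=0xbc x1=0x2a x2=0xe3 x3=0x8b x4=0x6e x5=0x6e  N=1 Z=0
after  7: x0=0x2a x1=0x2a x2=0xe3 x3=0x8b x4=0x6e x5=0x6e  N=0 Z=0
after  8: x0=0x2a x1=0x2a x2=0xe3 x3=0x8b x4=0x6e x5=0xb9  N=1 Z=0
after  9: x0=0x2a x1=0x2a x2=0xe3 x3=0x8b x4=0xe3 x5=0xb9  N=1 Z=0
after 10: x0=0x2a x1=0x2a x2=0xe3 x3=0x8b x4=0x44 x5=0xb9  N=0 Z=0
after 11: x0=0x0a x1=0x2a x2=0xe3 x3=0x8b x4=0x44 x5=0xb9  N=0 Z=0
-- IRQ taken; context saved, return-PC = 12 --
mismatch: x0: reported 0x02 vs actual 0x0a

BAD = x0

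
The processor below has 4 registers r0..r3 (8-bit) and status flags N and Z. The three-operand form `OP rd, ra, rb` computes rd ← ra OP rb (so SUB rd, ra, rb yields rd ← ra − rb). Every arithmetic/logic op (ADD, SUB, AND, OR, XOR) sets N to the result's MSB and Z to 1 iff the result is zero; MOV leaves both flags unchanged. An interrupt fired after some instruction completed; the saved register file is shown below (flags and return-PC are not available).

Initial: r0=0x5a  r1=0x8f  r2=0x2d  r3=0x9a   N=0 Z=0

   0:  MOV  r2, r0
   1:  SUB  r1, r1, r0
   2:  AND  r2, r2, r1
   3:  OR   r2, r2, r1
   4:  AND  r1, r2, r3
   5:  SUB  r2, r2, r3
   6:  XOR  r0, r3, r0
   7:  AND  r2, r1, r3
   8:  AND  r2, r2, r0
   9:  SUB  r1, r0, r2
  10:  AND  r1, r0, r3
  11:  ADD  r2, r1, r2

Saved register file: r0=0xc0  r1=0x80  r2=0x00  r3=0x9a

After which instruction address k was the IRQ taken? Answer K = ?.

K = 10

after  0: r0=0x5a r1=0x8f r2=0x5a r3=0x9a  N=0 Z=0
after  1: r0=0x5a r1=0x35 r2=0x5a r3=0x9a  N=0 Z=0
after  2: r0=0x5a r1=0x35 r2=0x10 r3=0x9a  N=0 Z=0
after  3: r0=0x5a r1=0x35 r2=0x35 r3=0x9a  N=0 Z=0
after  4: r0=0x5a r1=0x10 r2=0x35 r3=0x9a  N=0 Z=0
after  5: r0=0x5a r1=0x10 r2=0x9b r3=0x9a  N=1 Z=0
after  6: r0=0xc0 r1=0x10 r2=0x9b r3=0x9a  N=1 Z=0
after  7: r0=0xc0 r1=0x10 r2=0x10 r3=0x9a  N=0 Z=0
after  8: r0=0xc0 r1=0x10 r2=0x00 r3=0x9a  N=0 Z=1
after  9: r0=0xc0 r1=0xc0 r2=0x00 r3=0x9a  N=1 Z=0
after 10: r0=0xc0 r1=0x80 r2=0x00 r3=0x9a  N=1 Z=0
-- IRQ taken; context saved, return-PC = 11 --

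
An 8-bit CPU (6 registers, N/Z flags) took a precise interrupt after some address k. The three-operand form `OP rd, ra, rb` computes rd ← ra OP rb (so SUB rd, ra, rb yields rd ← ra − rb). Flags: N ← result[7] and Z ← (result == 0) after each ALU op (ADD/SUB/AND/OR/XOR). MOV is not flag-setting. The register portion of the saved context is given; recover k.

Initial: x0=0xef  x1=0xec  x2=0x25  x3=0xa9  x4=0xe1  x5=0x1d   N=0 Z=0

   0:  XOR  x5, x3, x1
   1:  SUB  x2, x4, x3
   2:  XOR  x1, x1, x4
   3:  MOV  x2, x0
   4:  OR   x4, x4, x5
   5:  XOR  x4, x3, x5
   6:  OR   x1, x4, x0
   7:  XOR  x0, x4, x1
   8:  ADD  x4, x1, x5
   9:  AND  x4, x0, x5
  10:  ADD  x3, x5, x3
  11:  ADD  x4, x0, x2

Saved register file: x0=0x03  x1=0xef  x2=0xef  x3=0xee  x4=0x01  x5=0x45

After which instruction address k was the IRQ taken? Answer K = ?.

after  0: x0=0xef x1=0xec x2=0x25 x3=0xa9 x4=0xe1 x5=0x45  N=0 Z=0
after  1: x0=0xef x1=0xec x2=0x38 x3=0xa9 x4=0xe1 x5=0x45  N=0 Z=0
after  2: x0=0xef x1=0x0d x2=0x38 x3=0xa9 x4=0xe1 x5=0x45  N=0 Z=0
after  3: x0=0xef x1=0x0d x2=0xef x3=0xa9 x4=0xe1 x5=0x45  N=0 Z=0
after  4: x0=0xef x1=0x0d x2=0xef x3=0xa9 x4=0xe5 x5=0x45  N=1 Z=0
after  5: x0=0xef x1=0x0d x2=0xef x3=0xa9 x4=0xec x5=0x45  N=1 Z=0
after  6: x0=0xef x1=0xef x2=0xef x3=0xa9 x4=0xec x5=0x45  N=1 Z=0
after  7: x0=0x03 x1=0xef x2=0xef x3=0xa9 x4=0xec x5=0x45  N=0 Z=0
after  8: x0=0x03 x1=0xef x2=0xef x3=0xa9 x4=0x34 x5=0x45  N=0 Z=0
after  9: x0=0x03 x1=0xef x2=0xef x3=0xa9 x4=0x01 x5=0x45  N=0 Z=0
after 10: x0=0x03 x1=0xef x2=0xef x3=0xee x4=0x01 x5=0x45  N=1 Z=0
-- IRQ taken; context saved, return-PC = 11 --

K = 10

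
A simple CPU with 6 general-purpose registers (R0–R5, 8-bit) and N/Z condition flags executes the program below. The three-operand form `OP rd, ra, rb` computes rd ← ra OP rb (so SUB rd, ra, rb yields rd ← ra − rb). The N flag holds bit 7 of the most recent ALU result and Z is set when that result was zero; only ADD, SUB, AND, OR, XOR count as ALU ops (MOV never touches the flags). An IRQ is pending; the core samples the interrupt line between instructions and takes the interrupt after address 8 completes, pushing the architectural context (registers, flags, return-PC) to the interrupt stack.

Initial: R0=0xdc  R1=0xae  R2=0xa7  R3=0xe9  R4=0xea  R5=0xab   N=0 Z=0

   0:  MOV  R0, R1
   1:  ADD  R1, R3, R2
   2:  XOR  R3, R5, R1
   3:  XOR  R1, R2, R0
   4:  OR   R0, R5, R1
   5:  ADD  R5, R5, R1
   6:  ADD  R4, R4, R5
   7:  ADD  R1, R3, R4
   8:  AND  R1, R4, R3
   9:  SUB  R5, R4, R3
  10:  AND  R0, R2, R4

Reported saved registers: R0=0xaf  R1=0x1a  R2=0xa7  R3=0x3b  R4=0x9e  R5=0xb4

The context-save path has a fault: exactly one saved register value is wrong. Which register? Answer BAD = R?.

after  0: R0=0xae R1=0xae R2=0xa7 R3=0xe9 R4=0xea R5=0xab  N=0 Z=0
after  1: R0=0xae R1=0x90 R2=0xa7 R3=0xe9 R4=0xea R5=0xab  N=1 Z=0
after  2: R0=0xae R1=0x90 R2=0xa7 R3=0x3b R4=0xea R5=0xab  N=0 Z=0
after  3: R0=0xae R1=0x09 R2=0xa7 R3=0x3b R4=0xea R5=0xab  N=0 Z=0
after  4: R0=0xab R1=0x09 R2=0xa7 R3=0x3b R4=0xea R5=0xab  N=1 Z=0
after  5: R0=0xab R1=0x09 R2=0xa7 R3=0x3b R4=0xea R5=0xb4  N=1 Z=0
after  6: R0=0xab R1=0x09 R2=0xa7 R3=0x3b R4=0x9e R5=0xb4  N=1 Z=0
after  7: R0=0xab R1=0xd9 R2=0xa7 R3=0x3b R4=0x9e R5=0xb4  N=1 Z=0
after  8: R0=0xab R1=0x1a R2=0xa7 R3=0x3b R4=0x9e R5=0xb4  N=0 Z=0
-- IRQ taken; context saved, return-PC = 9 --
mismatch: R0: reported 0xaf vs actual 0xab

BAD = R0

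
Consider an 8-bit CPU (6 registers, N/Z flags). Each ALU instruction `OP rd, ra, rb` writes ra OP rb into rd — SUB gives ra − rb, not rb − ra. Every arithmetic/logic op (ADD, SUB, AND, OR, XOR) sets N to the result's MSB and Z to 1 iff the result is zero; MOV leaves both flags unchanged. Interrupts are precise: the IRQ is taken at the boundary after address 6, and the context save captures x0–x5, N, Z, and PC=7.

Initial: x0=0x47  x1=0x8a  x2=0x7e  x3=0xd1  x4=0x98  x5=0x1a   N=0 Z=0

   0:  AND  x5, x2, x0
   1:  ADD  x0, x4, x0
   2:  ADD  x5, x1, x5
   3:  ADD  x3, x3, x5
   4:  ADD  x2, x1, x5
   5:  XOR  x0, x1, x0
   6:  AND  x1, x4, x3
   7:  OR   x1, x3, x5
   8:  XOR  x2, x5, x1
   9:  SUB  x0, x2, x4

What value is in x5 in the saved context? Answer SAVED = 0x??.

SAVED = 0xd0

after  0: x0=0x47 x1=0x8a x2=0x7e x3=0xd1 x4=0x98 x5=0x46  N=0 Z=0
after  1: x0=0xdf x1=0x8a x2=0x7e x3=0xd1 x4=0x98 x5=0x46  N=1 Z=0
after  2: x0=0xdf x1=0x8a x2=0x7e x3=0xd1 x4=0x98 x5=0xd0  N=1 Z=0
after  3: x0=0xdf x1=0x8a x2=0x7e x3=0xa1 x4=0x98 x5=0xd0  N=1 Z=0
after  4: x0=0xdf x1=0x8a x2=0x5a x3=0xa1 x4=0x98 x5=0xd0  N=0 Z=0
after  5: x0=0x55 x1=0x8a x2=0x5a x3=0xa1 x4=0x98 x5=0xd0  N=0 Z=0
after  6: x0=0x55 x1=0x80 x2=0x5a x3=0xa1 x4=0x98 x5=0xd0  N=1 Z=0
-- IRQ taken; context saved, return-PC = 7 --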